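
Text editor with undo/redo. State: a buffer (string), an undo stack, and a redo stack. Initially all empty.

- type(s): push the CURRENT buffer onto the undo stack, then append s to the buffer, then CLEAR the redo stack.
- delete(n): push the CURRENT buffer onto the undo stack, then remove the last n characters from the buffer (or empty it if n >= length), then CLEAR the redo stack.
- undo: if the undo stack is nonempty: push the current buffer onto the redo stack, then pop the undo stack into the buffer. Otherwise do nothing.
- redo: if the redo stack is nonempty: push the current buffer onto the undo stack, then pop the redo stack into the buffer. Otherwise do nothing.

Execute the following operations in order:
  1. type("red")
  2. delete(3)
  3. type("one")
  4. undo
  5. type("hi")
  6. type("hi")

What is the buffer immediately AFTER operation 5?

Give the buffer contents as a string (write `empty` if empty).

Answer: hi

Derivation:
After op 1 (type): buf='red' undo_depth=1 redo_depth=0
After op 2 (delete): buf='(empty)' undo_depth=2 redo_depth=0
After op 3 (type): buf='one' undo_depth=3 redo_depth=0
After op 4 (undo): buf='(empty)' undo_depth=2 redo_depth=1
After op 5 (type): buf='hi' undo_depth=3 redo_depth=0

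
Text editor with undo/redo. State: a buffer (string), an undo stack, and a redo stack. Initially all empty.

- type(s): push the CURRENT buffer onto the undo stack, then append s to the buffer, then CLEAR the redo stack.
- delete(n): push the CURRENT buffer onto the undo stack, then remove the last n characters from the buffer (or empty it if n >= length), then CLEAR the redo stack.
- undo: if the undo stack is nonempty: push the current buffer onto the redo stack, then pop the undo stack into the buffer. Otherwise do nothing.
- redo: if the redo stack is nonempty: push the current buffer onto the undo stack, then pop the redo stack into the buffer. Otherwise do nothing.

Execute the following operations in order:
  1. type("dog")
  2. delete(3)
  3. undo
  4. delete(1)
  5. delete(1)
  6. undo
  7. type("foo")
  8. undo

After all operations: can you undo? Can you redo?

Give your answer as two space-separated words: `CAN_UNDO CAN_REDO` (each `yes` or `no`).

Answer: yes yes

Derivation:
After op 1 (type): buf='dog' undo_depth=1 redo_depth=0
After op 2 (delete): buf='(empty)' undo_depth=2 redo_depth=0
After op 3 (undo): buf='dog' undo_depth=1 redo_depth=1
After op 4 (delete): buf='do' undo_depth=2 redo_depth=0
After op 5 (delete): buf='d' undo_depth=3 redo_depth=0
After op 6 (undo): buf='do' undo_depth=2 redo_depth=1
After op 7 (type): buf='dofoo' undo_depth=3 redo_depth=0
After op 8 (undo): buf='do' undo_depth=2 redo_depth=1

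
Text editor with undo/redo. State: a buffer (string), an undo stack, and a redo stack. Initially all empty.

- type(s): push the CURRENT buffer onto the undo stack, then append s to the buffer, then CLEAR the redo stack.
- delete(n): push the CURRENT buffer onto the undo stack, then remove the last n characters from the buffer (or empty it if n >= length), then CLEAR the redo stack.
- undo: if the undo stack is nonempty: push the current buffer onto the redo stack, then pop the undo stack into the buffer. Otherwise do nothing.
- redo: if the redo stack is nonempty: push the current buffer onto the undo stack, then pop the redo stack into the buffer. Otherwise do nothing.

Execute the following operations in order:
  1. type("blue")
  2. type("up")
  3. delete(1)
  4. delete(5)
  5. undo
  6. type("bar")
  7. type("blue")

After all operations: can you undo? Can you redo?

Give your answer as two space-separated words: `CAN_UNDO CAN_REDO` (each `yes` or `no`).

After op 1 (type): buf='blue' undo_depth=1 redo_depth=0
After op 2 (type): buf='blueup' undo_depth=2 redo_depth=0
After op 3 (delete): buf='blueu' undo_depth=3 redo_depth=0
After op 4 (delete): buf='(empty)' undo_depth=4 redo_depth=0
After op 5 (undo): buf='blueu' undo_depth=3 redo_depth=1
After op 6 (type): buf='blueubar' undo_depth=4 redo_depth=0
After op 7 (type): buf='blueubarblue' undo_depth=5 redo_depth=0

Answer: yes no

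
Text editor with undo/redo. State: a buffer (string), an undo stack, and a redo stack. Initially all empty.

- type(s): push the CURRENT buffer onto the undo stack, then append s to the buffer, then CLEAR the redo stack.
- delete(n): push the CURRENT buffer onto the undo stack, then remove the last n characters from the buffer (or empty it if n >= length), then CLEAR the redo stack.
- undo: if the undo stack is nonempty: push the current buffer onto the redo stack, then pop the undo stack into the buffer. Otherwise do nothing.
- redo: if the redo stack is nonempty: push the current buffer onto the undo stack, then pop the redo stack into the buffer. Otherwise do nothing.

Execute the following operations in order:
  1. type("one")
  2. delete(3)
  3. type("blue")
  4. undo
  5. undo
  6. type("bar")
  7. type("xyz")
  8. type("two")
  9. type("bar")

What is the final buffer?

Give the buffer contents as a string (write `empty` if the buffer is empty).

Answer: onebarxyztwobar

Derivation:
After op 1 (type): buf='one' undo_depth=1 redo_depth=0
After op 2 (delete): buf='(empty)' undo_depth=2 redo_depth=0
After op 3 (type): buf='blue' undo_depth=3 redo_depth=0
After op 4 (undo): buf='(empty)' undo_depth=2 redo_depth=1
After op 5 (undo): buf='one' undo_depth=1 redo_depth=2
After op 6 (type): buf='onebar' undo_depth=2 redo_depth=0
After op 7 (type): buf='onebarxyz' undo_depth=3 redo_depth=0
After op 8 (type): buf='onebarxyztwo' undo_depth=4 redo_depth=0
After op 9 (type): buf='onebarxyztwobar' undo_depth=5 redo_depth=0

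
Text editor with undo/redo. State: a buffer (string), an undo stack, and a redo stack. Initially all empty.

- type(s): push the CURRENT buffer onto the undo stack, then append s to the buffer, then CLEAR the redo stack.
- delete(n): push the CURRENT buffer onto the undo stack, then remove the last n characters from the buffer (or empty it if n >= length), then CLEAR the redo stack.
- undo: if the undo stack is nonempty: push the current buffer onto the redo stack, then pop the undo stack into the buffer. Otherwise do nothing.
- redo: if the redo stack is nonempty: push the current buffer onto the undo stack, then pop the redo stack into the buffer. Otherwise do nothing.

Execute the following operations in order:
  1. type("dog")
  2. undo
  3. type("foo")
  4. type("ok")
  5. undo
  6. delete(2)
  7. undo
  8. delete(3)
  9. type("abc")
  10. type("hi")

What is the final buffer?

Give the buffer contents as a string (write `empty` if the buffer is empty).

After op 1 (type): buf='dog' undo_depth=1 redo_depth=0
After op 2 (undo): buf='(empty)' undo_depth=0 redo_depth=1
After op 3 (type): buf='foo' undo_depth=1 redo_depth=0
After op 4 (type): buf='foook' undo_depth=2 redo_depth=0
After op 5 (undo): buf='foo' undo_depth=1 redo_depth=1
After op 6 (delete): buf='f' undo_depth=2 redo_depth=0
After op 7 (undo): buf='foo' undo_depth=1 redo_depth=1
After op 8 (delete): buf='(empty)' undo_depth=2 redo_depth=0
After op 9 (type): buf='abc' undo_depth=3 redo_depth=0
After op 10 (type): buf='abchi' undo_depth=4 redo_depth=0

Answer: abchi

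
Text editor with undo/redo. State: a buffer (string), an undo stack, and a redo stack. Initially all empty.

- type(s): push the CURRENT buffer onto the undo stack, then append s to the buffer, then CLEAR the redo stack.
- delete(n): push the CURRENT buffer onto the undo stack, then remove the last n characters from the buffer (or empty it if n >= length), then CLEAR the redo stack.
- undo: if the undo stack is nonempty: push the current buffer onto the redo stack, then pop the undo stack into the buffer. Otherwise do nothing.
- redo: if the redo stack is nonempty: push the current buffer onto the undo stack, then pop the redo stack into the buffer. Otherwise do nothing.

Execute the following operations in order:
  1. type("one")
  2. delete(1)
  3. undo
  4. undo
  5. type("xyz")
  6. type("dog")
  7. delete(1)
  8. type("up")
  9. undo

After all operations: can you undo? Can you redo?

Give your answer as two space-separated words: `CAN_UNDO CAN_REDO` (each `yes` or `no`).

Answer: yes yes

Derivation:
After op 1 (type): buf='one' undo_depth=1 redo_depth=0
After op 2 (delete): buf='on' undo_depth=2 redo_depth=0
After op 3 (undo): buf='one' undo_depth=1 redo_depth=1
After op 4 (undo): buf='(empty)' undo_depth=0 redo_depth=2
After op 5 (type): buf='xyz' undo_depth=1 redo_depth=0
After op 6 (type): buf='xyzdog' undo_depth=2 redo_depth=0
After op 7 (delete): buf='xyzdo' undo_depth=3 redo_depth=0
After op 8 (type): buf='xyzdoup' undo_depth=4 redo_depth=0
After op 9 (undo): buf='xyzdo' undo_depth=3 redo_depth=1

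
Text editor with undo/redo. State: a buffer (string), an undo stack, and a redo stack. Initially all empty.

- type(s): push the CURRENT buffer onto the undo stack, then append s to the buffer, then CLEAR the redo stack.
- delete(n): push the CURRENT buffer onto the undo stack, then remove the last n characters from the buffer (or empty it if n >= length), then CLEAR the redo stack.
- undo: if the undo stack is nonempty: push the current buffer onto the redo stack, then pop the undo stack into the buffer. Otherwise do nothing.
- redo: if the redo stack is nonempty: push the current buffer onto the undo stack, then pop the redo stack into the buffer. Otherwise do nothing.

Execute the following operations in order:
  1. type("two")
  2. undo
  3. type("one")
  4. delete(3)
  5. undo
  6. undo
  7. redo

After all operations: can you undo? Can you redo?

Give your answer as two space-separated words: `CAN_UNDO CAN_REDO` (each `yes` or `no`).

After op 1 (type): buf='two' undo_depth=1 redo_depth=0
After op 2 (undo): buf='(empty)' undo_depth=0 redo_depth=1
After op 3 (type): buf='one' undo_depth=1 redo_depth=0
After op 4 (delete): buf='(empty)' undo_depth=2 redo_depth=0
After op 5 (undo): buf='one' undo_depth=1 redo_depth=1
After op 6 (undo): buf='(empty)' undo_depth=0 redo_depth=2
After op 7 (redo): buf='one' undo_depth=1 redo_depth=1

Answer: yes yes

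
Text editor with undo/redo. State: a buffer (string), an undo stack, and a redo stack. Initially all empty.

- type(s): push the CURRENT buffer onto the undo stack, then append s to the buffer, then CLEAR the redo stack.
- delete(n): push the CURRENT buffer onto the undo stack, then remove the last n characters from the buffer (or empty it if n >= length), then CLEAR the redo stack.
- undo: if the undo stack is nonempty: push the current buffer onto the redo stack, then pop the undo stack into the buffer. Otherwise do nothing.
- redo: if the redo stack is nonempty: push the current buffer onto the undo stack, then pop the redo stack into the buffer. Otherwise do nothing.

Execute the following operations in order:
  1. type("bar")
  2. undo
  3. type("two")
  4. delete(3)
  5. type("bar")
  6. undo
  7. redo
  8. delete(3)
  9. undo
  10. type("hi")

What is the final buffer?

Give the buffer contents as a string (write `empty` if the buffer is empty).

After op 1 (type): buf='bar' undo_depth=1 redo_depth=0
After op 2 (undo): buf='(empty)' undo_depth=0 redo_depth=1
After op 3 (type): buf='two' undo_depth=1 redo_depth=0
After op 4 (delete): buf='(empty)' undo_depth=2 redo_depth=0
After op 5 (type): buf='bar' undo_depth=3 redo_depth=0
After op 6 (undo): buf='(empty)' undo_depth=2 redo_depth=1
After op 7 (redo): buf='bar' undo_depth=3 redo_depth=0
After op 8 (delete): buf='(empty)' undo_depth=4 redo_depth=0
After op 9 (undo): buf='bar' undo_depth=3 redo_depth=1
After op 10 (type): buf='barhi' undo_depth=4 redo_depth=0

Answer: barhi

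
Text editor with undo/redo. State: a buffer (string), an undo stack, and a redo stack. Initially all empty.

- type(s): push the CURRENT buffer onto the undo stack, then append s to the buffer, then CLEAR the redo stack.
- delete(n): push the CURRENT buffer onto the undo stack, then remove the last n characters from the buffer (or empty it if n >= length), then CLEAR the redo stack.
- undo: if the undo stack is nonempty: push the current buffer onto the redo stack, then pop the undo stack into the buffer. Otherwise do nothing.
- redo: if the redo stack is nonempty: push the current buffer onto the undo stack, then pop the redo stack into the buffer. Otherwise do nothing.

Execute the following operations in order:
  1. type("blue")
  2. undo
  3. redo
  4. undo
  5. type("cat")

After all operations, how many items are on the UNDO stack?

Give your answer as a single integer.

After op 1 (type): buf='blue' undo_depth=1 redo_depth=0
After op 2 (undo): buf='(empty)' undo_depth=0 redo_depth=1
After op 3 (redo): buf='blue' undo_depth=1 redo_depth=0
After op 4 (undo): buf='(empty)' undo_depth=0 redo_depth=1
After op 5 (type): buf='cat' undo_depth=1 redo_depth=0

Answer: 1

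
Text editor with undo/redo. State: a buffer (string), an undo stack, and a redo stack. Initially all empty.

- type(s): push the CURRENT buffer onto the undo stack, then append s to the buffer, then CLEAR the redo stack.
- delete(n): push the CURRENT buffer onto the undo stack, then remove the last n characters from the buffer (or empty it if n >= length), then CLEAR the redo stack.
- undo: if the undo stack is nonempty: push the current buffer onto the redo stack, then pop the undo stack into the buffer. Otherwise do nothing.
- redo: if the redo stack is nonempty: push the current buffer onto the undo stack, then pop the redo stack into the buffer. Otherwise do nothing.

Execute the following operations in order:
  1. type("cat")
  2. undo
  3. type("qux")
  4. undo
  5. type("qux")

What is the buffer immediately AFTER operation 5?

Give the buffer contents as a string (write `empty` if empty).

Answer: qux

Derivation:
After op 1 (type): buf='cat' undo_depth=1 redo_depth=0
After op 2 (undo): buf='(empty)' undo_depth=0 redo_depth=1
After op 3 (type): buf='qux' undo_depth=1 redo_depth=0
After op 4 (undo): buf='(empty)' undo_depth=0 redo_depth=1
After op 5 (type): buf='qux' undo_depth=1 redo_depth=0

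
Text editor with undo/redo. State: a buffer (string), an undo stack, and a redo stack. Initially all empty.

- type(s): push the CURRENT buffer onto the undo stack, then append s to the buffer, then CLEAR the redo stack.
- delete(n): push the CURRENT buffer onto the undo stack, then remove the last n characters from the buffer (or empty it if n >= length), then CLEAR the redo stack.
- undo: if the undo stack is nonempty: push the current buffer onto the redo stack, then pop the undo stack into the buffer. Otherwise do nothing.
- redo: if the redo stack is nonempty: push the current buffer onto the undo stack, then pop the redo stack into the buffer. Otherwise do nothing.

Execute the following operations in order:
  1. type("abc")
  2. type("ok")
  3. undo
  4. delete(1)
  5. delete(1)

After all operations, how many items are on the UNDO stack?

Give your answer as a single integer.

After op 1 (type): buf='abc' undo_depth=1 redo_depth=0
After op 2 (type): buf='abcok' undo_depth=2 redo_depth=0
After op 3 (undo): buf='abc' undo_depth=1 redo_depth=1
After op 4 (delete): buf='ab' undo_depth=2 redo_depth=0
After op 5 (delete): buf='a' undo_depth=3 redo_depth=0

Answer: 3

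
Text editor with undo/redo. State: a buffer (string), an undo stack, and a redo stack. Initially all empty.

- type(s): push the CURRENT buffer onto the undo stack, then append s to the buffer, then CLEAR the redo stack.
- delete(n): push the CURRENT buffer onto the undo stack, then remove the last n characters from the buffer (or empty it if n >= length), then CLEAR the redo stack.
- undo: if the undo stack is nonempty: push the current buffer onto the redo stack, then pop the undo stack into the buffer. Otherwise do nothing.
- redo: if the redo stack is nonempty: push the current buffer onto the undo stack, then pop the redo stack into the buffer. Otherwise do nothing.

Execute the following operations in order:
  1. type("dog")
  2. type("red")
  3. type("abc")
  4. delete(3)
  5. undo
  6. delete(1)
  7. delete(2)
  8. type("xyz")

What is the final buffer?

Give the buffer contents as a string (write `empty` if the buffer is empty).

Answer: dogredxyz

Derivation:
After op 1 (type): buf='dog' undo_depth=1 redo_depth=0
After op 2 (type): buf='dogred' undo_depth=2 redo_depth=0
After op 3 (type): buf='dogredabc' undo_depth=3 redo_depth=0
After op 4 (delete): buf='dogred' undo_depth=4 redo_depth=0
After op 5 (undo): buf='dogredabc' undo_depth=3 redo_depth=1
After op 6 (delete): buf='dogredab' undo_depth=4 redo_depth=0
After op 7 (delete): buf='dogred' undo_depth=5 redo_depth=0
After op 8 (type): buf='dogredxyz' undo_depth=6 redo_depth=0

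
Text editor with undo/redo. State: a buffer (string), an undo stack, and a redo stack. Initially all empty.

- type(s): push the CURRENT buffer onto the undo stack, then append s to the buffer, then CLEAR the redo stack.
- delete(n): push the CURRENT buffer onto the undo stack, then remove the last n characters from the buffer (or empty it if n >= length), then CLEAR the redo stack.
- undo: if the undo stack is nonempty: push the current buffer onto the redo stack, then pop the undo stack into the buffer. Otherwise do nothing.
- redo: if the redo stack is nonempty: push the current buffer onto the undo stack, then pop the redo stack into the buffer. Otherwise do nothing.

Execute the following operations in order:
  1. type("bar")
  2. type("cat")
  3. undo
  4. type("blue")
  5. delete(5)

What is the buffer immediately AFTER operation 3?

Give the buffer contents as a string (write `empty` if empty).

After op 1 (type): buf='bar' undo_depth=1 redo_depth=0
After op 2 (type): buf='barcat' undo_depth=2 redo_depth=0
After op 3 (undo): buf='bar' undo_depth=1 redo_depth=1

Answer: bar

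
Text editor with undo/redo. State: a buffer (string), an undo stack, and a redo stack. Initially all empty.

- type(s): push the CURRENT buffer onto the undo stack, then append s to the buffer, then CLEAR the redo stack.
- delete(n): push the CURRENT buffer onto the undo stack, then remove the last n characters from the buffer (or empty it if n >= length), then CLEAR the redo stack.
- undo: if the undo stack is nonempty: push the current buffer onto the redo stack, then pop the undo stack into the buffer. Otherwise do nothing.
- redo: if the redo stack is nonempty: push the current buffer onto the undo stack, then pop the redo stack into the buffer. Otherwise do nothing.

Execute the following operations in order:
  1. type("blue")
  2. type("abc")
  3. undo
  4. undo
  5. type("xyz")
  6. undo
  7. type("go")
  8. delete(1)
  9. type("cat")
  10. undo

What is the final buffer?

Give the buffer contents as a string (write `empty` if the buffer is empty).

After op 1 (type): buf='blue' undo_depth=1 redo_depth=0
After op 2 (type): buf='blueabc' undo_depth=2 redo_depth=0
After op 3 (undo): buf='blue' undo_depth=1 redo_depth=1
After op 4 (undo): buf='(empty)' undo_depth=0 redo_depth=2
After op 5 (type): buf='xyz' undo_depth=1 redo_depth=0
After op 6 (undo): buf='(empty)' undo_depth=0 redo_depth=1
After op 7 (type): buf='go' undo_depth=1 redo_depth=0
After op 8 (delete): buf='g' undo_depth=2 redo_depth=0
After op 9 (type): buf='gcat' undo_depth=3 redo_depth=0
After op 10 (undo): buf='g' undo_depth=2 redo_depth=1

Answer: g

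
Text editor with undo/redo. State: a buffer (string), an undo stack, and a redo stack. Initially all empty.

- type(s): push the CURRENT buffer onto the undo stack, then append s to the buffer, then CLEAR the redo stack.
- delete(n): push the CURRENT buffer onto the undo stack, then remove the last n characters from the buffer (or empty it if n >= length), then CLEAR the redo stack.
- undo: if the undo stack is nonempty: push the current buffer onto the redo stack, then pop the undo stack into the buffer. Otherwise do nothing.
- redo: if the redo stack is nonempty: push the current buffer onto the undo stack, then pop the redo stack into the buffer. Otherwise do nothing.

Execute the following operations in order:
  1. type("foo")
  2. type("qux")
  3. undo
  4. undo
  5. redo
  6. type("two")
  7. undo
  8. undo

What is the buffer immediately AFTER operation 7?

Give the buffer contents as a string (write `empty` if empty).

Answer: foo

Derivation:
After op 1 (type): buf='foo' undo_depth=1 redo_depth=0
After op 2 (type): buf='fooqux' undo_depth=2 redo_depth=0
After op 3 (undo): buf='foo' undo_depth=1 redo_depth=1
After op 4 (undo): buf='(empty)' undo_depth=0 redo_depth=2
After op 5 (redo): buf='foo' undo_depth=1 redo_depth=1
After op 6 (type): buf='footwo' undo_depth=2 redo_depth=0
After op 7 (undo): buf='foo' undo_depth=1 redo_depth=1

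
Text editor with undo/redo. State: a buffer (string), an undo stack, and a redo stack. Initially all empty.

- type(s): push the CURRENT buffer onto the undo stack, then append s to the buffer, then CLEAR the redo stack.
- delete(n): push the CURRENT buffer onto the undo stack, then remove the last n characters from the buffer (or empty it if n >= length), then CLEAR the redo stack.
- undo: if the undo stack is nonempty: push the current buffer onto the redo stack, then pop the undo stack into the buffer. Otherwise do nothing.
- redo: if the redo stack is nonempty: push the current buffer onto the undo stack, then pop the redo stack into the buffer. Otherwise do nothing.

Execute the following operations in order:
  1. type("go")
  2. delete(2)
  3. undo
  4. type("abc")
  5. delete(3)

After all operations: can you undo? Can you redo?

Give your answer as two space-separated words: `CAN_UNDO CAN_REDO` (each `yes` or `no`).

After op 1 (type): buf='go' undo_depth=1 redo_depth=0
After op 2 (delete): buf='(empty)' undo_depth=2 redo_depth=0
After op 3 (undo): buf='go' undo_depth=1 redo_depth=1
After op 4 (type): buf='goabc' undo_depth=2 redo_depth=0
After op 5 (delete): buf='go' undo_depth=3 redo_depth=0

Answer: yes no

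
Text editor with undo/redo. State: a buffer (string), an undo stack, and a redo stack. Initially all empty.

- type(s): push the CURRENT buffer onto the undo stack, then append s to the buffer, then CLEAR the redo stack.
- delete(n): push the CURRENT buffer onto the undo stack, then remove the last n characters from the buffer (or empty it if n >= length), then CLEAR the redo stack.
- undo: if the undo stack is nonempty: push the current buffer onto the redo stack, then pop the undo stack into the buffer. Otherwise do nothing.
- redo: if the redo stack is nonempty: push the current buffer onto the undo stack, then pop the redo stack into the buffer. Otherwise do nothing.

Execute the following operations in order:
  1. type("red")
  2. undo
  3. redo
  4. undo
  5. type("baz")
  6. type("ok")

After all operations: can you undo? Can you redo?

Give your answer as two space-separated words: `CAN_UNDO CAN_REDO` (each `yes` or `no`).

After op 1 (type): buf='red' undo_depth=1 redo_depth=0
After op 2 (undo): buf='(empty)' undo_depth=0 redo_depth=1
After op 3 (redo): buf='red' undo_depth=1 redo_depth=0
After op 4 (undo): buf='(empty)' undo_depth=0 redo_depth=1
After op 5 (type): buf='baz' undo_depth=1 redo_depth=0
After op 6 (type): buf='bazok' undo_depth=2 redo_depth=0

Answer: yes no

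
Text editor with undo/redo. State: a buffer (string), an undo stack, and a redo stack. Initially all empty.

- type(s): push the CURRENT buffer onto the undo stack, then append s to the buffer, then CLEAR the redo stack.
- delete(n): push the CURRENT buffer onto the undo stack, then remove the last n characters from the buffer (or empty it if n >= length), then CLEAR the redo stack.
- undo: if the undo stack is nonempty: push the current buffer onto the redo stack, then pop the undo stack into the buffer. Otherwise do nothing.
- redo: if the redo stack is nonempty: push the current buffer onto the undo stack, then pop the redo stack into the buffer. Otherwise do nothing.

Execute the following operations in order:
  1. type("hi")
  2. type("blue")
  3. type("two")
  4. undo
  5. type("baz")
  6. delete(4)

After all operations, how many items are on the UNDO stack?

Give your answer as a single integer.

After op 1 (type): buf='hi' undo_depth=1 redo_depth=0
After op 2 (type): buf='hiblue' undo_depth=2 redo_depth=0
After op 3 (type): buf='hibluetwo' undo_depth=3 redo_depth=0
After op 4 (undo): buf='hiblue' undo_depth=2 redo_depth=1
After op 5 (type): buf='hibluebaz' undo_depth=3 redo_depth=0
After op 6 (delete): buf='hiblu' undo_depth=4 redo_depth=0

Answer: 4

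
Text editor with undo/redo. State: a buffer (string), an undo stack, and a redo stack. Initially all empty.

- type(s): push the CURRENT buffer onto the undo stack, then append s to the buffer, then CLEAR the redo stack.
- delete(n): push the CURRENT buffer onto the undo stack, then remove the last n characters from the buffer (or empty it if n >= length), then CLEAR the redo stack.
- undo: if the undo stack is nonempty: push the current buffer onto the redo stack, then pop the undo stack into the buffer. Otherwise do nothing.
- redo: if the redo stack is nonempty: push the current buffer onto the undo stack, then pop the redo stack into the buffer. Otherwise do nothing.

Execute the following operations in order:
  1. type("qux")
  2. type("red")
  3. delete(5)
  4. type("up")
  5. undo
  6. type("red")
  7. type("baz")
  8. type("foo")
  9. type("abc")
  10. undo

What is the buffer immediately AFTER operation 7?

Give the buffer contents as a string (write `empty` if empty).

Answer: qredbaz

Derivation:
After op 1 (type): buf='qux' undo_depth=1 redo_depth=0
After op 2 (type): buf='quxred' undo_depth=2 redo_depth=0
After op 3 (delete): buf='q' undo_depth=3 redo_depth=0
After op 4 (type): buf='qup' undo_depth=4 redo_depth=0
After op 5 (undo): buf='q' undo_depth=3 redo_depth=1
After op 6 (type): buf='qred' undo_depth=4 redo_depth=0
After op 7 (type): buf='qredbaz' undo_depth=5 redo_depth=0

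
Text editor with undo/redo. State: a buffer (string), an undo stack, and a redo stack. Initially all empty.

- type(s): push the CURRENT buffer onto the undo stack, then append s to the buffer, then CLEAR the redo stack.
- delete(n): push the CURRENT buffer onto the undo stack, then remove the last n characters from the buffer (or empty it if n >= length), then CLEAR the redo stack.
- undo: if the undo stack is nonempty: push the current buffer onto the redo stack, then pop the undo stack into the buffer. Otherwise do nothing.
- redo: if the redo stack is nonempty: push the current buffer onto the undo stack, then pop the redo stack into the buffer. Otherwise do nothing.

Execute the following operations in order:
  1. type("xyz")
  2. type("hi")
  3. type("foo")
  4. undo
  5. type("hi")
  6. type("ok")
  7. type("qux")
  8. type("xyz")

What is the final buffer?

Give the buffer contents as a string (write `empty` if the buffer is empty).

Answer: xyzhihiokquxxyz

Derivation:
After op 1 (type): buf='xyz' undo_depth=1 redo_depth=0
After op 2 (type): buf='xyzhi' undo_depth=2 redo_depth=0
After op 3 (type): buf='xyzhifoo' undo_depth=3 redo_depth=0
After op 4 (undo): buf='xyzhi' undo_depth=2 redo_depth=1
After op 5 (type): buf='xyzhihi' undo_depth=3 redo_depth=0
After op 6 (type): buf='xyzhihiok' undo_depth=4 redo_depth=0
After op 7 (type): buf='xyzhihiokqux' undo_depth=5 redo_depth=0
After op 8 (type): buf='xyzhihiokquxxyz' undo_depth=6 redo_depth=0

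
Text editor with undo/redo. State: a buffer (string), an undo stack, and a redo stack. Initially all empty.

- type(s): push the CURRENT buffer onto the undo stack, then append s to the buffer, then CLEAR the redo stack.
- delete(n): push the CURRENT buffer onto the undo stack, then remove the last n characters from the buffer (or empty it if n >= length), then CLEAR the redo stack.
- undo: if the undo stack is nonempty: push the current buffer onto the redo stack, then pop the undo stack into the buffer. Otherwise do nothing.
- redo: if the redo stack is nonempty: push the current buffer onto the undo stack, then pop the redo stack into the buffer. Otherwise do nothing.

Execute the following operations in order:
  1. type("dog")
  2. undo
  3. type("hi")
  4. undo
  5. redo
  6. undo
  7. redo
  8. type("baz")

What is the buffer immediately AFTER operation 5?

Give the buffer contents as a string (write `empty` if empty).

After op 1 (type): buf='dog' undo_depth=1 redo_depth=0
After op 2 (undo): buf='(empty)' undo_depth=0 redo_depth=1
After op 3 (type): buf='hi' undo_depth=1 redo_depth=0
After op 4 (undo): buf='(empty)' undo_depth=0 redo_depth=1
After op 5 (redo): buf='hi' undo_depth=1 redo_depth=0

Answer: hi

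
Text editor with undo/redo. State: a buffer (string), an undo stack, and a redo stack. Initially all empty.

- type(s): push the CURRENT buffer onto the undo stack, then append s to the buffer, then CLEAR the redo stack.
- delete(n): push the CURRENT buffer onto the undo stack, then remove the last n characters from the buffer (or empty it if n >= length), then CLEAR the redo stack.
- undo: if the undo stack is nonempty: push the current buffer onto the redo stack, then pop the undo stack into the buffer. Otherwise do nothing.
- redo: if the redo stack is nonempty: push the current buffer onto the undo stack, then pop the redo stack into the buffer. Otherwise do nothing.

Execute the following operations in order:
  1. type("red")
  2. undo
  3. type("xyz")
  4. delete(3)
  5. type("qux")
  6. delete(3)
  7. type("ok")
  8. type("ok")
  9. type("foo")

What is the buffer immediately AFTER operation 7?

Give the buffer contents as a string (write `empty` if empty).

After op 1 (type): buf='red' undo_depth=1 redo_depth=0
After op 2 (undo): buf='(empty)' undo_depth=0 redo_depth=1
After op 3 (type): buf='xyz' undo_depth=1 redo_depth=0
After op 4 (delete): buf='(empty)' undo_depth=2 redo_depth=0
After op 5 (type): buf='qux' undo_depth=3 redo_depth=0
After op 6 (delete): buf='(empty)' undo_depth=4 redo_depth=0
After op 7 (type): buf='ok' undo_depth=5 redo_depth=0

Answer: ok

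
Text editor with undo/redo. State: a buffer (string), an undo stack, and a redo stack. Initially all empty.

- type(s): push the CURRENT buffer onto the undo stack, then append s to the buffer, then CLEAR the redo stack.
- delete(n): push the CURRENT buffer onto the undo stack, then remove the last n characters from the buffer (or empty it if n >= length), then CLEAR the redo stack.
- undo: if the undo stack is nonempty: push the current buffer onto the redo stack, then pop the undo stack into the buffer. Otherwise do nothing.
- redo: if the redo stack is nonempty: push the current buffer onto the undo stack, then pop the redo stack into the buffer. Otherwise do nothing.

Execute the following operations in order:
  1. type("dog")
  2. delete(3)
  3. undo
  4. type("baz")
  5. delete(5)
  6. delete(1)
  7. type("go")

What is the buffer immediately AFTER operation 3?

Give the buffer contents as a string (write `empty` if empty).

Answer: dog

Derivation:
After op 1 (type): buf='dog' undo_depth=1 redo_depth=0
After op 2 (delete): buf='(empty)' undo_depth=2 redo_depth=0
After op 3 (undo): buf='dog' undo_depth=1 redo_depth=1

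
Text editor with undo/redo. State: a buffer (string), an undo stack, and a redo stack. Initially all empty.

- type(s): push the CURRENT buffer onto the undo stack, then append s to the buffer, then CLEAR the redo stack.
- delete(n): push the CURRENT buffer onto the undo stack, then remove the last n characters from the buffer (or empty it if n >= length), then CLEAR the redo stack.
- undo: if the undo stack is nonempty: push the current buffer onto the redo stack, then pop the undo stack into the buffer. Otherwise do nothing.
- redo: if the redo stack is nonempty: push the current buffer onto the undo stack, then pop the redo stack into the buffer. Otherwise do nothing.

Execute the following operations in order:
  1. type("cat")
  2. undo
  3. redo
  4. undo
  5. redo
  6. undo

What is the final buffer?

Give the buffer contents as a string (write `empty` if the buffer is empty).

After op 1 (type): buf='cat' undo_depth=1 redo_depth=0
After op 2 (undo): buf='(empty)' undo_depth=0 redo_depth=1
After op 3 (redo): buf='cat' undo_depth=1 redo_depth=0
After op 4 (undo): buf='(empty)' undo_depth=0 redo_depth=1
After op 5 (redo): buf='cat' undo_depth=1 redo_depth=0
After op 6 (undo): buf='(empty)' undo_depth=0 redo_depth=1

Answer: empty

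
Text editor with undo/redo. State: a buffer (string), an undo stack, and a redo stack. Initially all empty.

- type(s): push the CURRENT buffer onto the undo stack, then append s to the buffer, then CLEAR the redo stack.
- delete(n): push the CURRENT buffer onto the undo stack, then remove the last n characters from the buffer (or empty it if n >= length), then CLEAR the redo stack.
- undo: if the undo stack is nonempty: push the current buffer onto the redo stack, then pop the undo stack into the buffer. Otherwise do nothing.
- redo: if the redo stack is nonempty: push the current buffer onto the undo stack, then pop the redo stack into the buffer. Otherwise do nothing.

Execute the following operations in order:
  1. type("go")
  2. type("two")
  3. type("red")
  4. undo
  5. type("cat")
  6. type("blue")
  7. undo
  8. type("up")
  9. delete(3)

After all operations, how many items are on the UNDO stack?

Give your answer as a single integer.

Answer: 5

Derivation:
After op 1 (type): buf='go' undo_depth=1 redo_depth=0
After op 2 (type): buf='gotwo' undo_depth=2 redo_depth=0
After op 3 (type): buf='gotwored' undo_depth=3 redo_depth=0
After op 4 (undo): buf='gotwo' undo_depth=2 redo_depth=1
After op 5 (type): buf='gotwocat' undo_depth=3 redo_depth=0
After op 6 (type): buf='gotwocatblue' undo_depth=4 redo_depth=0
After op 7 (undo): buf='gotwocat' undo_depth=3 redo_depth=1
After op 8 (type): buf='gotwocatup' undo_depth=4 redo_depth=0
After op 9 (delete): buf='gotwoca' undo_depth=5 redo_depth=0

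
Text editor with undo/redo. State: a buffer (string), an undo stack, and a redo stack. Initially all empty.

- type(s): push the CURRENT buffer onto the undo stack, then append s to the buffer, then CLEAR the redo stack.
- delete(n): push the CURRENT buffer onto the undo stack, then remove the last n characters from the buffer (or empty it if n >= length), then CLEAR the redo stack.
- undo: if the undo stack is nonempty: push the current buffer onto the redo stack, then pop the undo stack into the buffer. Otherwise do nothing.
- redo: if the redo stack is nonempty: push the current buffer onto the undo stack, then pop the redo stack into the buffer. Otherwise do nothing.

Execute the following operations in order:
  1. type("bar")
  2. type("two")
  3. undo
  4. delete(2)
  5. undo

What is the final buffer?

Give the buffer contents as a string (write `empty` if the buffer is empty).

Answer: bar

Derivation:
After op 1 (type): buf='bar' undo_depth=1 redo_depth=0
After op 2 (type): buf='bartwo' undo_depth=2 redo_depth=0
After op 3 (undo): buf='bar' undo_depth=1 redo_depth=1
After op 4 (delete): buf='b' undo_depth=2 redo_depth=0
After op 5 (undo): buf='bar' undo_depth=1 redo_depth=1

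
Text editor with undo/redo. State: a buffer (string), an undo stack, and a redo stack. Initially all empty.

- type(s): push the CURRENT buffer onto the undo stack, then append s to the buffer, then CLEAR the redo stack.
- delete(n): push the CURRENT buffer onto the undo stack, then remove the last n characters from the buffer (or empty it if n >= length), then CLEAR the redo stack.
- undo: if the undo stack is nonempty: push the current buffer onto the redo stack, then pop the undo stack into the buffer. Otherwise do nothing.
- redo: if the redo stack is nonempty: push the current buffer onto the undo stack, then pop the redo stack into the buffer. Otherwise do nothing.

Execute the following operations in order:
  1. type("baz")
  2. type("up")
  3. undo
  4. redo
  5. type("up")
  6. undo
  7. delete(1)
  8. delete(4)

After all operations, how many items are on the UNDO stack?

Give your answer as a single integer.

After op 1 (type): buf='baz' undo_depth=1 redo_depth=0
After op 2 (type): buf='bazup' undo_depth=2 redo_depth=0
After op 3 (undo): buf='baz' undo_depth=1 redo_depth=1
After op 4 (redo): buf='bazup' undo_depth=2 redo_depth=0
After op 5 (type): buf='bazupup' undo_depth=3 redo_depth=0
After op 6 (undo): buf='bazup' undo_depth=2 redo_depth=1
After op 7 (delete): buf='bazu' undo_depth=3 redo_depth=0
After op 8 (delete): buf='(empty)' undo_depth=4 redo_depth=0

Answer: 4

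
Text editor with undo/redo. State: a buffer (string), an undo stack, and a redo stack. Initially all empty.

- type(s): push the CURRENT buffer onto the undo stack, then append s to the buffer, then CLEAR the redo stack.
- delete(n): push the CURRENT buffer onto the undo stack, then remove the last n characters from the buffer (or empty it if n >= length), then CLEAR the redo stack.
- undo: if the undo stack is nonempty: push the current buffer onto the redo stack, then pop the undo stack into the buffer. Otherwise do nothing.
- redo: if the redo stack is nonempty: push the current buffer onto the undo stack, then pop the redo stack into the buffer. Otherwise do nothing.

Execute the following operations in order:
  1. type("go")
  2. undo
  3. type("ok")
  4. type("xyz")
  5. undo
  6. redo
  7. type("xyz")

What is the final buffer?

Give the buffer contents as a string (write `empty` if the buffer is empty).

After op 1 (type): buf='go' undo_depth=1 redo_depth=0
After op 2 (undo): buf='(empty)' undo_depth=0 redo_depth=1
After op 3 (type): buf='ok' undo_depth=1 redo_depth=0
After op 4 (type): buf='okxyz' undo_depth=2 redo_depth=0
After op 5 (undo): buf='ok' undo_depth=1 redo_depth=1
After op 6 (redo): buf='okxyz' undo_depth=2 redo_depth=0
After op 7 (type): buf='okxyzxyz' undo_depth=3 redo_depth=0

Answer: okxyzxyz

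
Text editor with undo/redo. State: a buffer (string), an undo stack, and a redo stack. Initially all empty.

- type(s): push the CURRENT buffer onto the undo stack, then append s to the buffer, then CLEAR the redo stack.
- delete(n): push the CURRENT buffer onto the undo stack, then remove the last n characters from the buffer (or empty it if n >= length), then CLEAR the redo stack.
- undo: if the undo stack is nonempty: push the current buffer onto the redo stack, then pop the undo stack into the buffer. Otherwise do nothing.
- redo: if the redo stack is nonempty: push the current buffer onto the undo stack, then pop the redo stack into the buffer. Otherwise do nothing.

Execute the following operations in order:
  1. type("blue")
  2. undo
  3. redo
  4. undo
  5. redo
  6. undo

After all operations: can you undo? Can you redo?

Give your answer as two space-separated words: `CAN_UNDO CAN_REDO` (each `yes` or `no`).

Answer: no yes

Derivation:
After op 1 (type): buf='blue' undo_depth=1 redo_depth=0
After op 2 (undo): buf='(empty)' undo_depth=0 redo_depth=1
After op 3 (redo): buf='blue' undo_depth=1 redo_depth=0
After op 4 (undo): buf='(empty)' undo_depth=0 redo_depth=1
After op 5 (redo): buf='blue' undo_depth=1 redo_depth=0
After op 6 (undo): buf='(empty)' undo_depth=0 redo_depth=1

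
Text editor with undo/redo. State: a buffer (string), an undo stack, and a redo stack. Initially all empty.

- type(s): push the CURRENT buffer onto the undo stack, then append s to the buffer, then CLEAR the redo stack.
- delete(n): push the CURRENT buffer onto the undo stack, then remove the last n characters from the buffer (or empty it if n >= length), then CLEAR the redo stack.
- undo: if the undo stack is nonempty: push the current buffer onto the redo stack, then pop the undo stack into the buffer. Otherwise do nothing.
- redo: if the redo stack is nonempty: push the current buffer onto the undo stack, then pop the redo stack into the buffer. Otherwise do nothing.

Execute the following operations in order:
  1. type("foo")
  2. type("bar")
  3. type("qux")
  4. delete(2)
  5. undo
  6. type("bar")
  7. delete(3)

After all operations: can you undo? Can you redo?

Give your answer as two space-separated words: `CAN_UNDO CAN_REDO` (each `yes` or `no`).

After op 1 (type): buf='foo' undo_depth=1 redo_depth=0
After op 2 (type): buf='foobar' undo_depth=2 redo_depth=0
After op 3 (type): buf='foobarqux' undo_depth=3 redo_depth=0
After op 4 (delete): buf='foobarq' undo_depth=4 redo_depth=0
After op 5 (undo): buf='foobarqux' undo_depth=3 redo_depth=1
After op 6 (type): buf='foobarquxbar' undo_depth=4 redo_depth=0
After op 7 (delete): buf='foobarqux' undo_depth=5 redo_depth=0

Answer: yes no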